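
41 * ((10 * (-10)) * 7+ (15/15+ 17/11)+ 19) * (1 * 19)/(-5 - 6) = 5813677/121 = 48046.92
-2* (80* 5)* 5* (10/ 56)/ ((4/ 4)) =-714.29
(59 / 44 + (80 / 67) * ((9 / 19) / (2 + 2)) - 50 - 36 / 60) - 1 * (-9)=-11235361 / 280060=-40.12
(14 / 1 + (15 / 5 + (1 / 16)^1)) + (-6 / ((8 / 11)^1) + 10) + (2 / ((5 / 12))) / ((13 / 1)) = 19949 / 1040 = 19.18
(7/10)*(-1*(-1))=7/10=0.70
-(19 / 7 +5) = -7.71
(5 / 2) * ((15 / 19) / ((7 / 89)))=6675 / 266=25.09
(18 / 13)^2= 324 / 169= 1.92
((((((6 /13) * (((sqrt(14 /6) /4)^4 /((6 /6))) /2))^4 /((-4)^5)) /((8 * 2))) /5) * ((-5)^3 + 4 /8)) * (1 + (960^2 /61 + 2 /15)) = 0.00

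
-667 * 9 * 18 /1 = -108054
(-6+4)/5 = -2/5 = -0.40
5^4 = 625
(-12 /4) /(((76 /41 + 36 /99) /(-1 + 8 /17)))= 12177 /17000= 0.72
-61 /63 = -0.97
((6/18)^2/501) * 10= 10/4509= 0.00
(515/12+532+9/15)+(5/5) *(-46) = 31771/60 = 529.52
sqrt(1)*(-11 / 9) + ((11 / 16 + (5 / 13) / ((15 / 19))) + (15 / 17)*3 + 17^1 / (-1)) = -458281 / 31824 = -14.40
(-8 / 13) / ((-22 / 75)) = 300 / 143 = 2.10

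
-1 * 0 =0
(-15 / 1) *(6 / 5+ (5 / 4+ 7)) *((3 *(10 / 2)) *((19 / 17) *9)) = -1454355 / 68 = -21387.57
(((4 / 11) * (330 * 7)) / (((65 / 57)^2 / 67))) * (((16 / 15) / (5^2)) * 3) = 585131904 / 105625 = 5539.71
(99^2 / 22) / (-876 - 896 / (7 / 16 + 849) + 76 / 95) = -20182635 / 39697264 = -0.51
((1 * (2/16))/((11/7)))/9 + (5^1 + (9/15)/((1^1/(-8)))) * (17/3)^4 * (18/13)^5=1049.52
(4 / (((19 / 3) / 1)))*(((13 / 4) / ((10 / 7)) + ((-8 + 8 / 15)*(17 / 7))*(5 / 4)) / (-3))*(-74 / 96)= -90539 / 27360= -3.31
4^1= 4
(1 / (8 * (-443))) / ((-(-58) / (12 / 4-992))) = 989 / 205552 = 0.00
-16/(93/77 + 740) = -1232/57073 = -0.02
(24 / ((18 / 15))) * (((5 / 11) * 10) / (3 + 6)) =1000 / 99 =10.10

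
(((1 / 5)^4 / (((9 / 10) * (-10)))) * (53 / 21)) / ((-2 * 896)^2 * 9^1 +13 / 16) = -848 / 54623602175625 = -0.00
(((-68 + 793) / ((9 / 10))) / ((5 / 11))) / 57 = 15950 / 513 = 31.09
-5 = -5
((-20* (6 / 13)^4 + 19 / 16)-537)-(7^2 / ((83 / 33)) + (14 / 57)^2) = -68548950687767 / 123231346992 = -556.26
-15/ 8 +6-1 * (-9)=13.12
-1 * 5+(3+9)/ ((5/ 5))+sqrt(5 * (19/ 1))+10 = sqrt(95)+17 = 26.75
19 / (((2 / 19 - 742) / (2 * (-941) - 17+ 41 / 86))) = 58941553 / 1212256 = 48.62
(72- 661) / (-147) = 589 / 147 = 4.01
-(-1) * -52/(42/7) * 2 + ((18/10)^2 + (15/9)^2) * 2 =-1192/225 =-5.30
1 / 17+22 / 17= 23 / 17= 1.35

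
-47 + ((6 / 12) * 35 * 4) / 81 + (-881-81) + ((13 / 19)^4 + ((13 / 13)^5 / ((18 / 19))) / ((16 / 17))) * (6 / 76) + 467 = -6944713147775 / 12836097216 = -541.03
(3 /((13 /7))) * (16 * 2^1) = 672 /13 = 51.69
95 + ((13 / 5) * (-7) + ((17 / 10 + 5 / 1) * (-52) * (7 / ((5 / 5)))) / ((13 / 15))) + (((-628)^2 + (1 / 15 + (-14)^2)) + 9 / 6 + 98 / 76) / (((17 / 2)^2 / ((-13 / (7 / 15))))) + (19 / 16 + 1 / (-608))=-952461136589 / 6149920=-154873.74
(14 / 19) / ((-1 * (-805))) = 2 / 2185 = 0.00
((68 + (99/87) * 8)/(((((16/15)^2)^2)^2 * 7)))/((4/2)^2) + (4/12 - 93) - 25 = -303475093885939/2615635083264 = -116.02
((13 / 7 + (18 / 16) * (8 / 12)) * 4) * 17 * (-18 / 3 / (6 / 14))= -2482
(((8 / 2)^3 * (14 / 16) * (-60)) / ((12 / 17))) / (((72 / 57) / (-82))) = 927010 / 3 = 309003.33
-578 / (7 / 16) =-9248 / 7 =-1321.14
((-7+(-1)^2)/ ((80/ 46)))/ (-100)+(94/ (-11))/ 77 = -129557/ 1694000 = -0.08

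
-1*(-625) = 625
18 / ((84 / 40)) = 60 / 7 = 8.57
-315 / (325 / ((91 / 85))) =-441 / 425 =-1.04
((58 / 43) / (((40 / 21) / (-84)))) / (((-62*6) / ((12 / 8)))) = 0.24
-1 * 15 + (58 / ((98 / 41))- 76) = -3270 / 49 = -66.73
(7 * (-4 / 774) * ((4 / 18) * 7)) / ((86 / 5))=-490 / 149769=-0.00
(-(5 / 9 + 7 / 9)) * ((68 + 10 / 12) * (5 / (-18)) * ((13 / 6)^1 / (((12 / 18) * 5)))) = 5369 / 324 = 16.57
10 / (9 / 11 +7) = 55 / 43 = 1.28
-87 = -87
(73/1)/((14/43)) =3139/14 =224.21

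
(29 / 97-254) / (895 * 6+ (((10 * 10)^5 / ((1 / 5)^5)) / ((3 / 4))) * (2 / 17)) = -1255059 / 24250000026565390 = -0.00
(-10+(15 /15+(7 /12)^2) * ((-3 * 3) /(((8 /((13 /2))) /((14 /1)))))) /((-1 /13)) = 1913.74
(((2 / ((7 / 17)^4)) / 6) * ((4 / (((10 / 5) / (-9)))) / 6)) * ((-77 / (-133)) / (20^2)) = -918731 / 18247600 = -0.05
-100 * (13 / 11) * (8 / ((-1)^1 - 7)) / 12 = 325 / 33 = 9.85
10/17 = 0.59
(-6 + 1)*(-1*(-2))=-10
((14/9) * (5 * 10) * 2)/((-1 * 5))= -31.11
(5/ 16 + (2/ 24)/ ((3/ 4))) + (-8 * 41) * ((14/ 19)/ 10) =-324829/ 13680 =-23.74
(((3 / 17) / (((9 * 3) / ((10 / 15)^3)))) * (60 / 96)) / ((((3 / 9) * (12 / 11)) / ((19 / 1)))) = 1045 / 16524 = 0.06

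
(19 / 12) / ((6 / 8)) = 19 / 9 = 2.11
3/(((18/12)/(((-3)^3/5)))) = -54/5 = -10.80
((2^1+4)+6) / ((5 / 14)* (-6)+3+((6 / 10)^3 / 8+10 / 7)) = 84000 / 16189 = 5.19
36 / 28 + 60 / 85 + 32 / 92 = 6403 / 2737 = 2.34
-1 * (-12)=12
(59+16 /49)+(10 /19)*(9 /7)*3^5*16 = 2504673 /931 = 2690.30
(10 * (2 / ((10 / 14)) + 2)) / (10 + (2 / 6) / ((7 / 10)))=252 / 55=4.58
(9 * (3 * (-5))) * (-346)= 46710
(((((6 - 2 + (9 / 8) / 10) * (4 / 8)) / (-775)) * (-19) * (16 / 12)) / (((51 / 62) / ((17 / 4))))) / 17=6251 / 306000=0.02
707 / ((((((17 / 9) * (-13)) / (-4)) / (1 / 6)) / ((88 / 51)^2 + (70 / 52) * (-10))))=-501267242 / 2490891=-201.24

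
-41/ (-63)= 41/ 63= 0.65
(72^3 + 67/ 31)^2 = 133882371270025/ 961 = 139315682903.25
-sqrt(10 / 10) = -1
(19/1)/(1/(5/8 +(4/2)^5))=619.88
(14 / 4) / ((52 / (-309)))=-2163 / 104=-20.80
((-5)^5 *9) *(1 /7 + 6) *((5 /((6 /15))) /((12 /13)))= -131015625 /56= -2339564.73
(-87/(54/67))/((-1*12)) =9.00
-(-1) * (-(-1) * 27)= 27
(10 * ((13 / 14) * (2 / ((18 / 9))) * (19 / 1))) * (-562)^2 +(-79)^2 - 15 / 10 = 780222033 / 14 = 55730145.21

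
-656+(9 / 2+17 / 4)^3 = 891 / 64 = 13.92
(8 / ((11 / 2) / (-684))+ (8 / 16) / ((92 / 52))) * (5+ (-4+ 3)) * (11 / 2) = -503281 / 23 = -21881.78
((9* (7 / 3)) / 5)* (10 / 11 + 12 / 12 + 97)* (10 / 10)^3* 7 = 159936 / 55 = 2907.93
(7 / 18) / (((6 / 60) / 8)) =280 / 9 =31.11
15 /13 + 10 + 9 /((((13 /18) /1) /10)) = 1765 /13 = 135.77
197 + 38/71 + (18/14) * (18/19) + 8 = 1952371/9443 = 206.75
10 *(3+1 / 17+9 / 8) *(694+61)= 2147975 / 68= 31587.87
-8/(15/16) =-128/15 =-8.53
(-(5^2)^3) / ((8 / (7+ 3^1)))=-78125 / 4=-19531.25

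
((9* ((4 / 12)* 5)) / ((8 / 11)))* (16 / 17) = 330 / 17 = 19.41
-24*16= -384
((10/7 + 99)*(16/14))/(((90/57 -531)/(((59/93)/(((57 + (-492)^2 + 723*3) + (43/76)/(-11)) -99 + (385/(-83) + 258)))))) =-437456923552/777495956505192729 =-0.00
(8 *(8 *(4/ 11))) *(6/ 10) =768/ 55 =13.96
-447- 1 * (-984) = 537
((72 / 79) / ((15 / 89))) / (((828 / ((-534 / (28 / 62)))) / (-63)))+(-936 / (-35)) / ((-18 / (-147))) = 6404082 / 9085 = 704.91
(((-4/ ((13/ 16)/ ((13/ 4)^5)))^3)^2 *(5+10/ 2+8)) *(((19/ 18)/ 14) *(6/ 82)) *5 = 154698219556695596139904677885/ 9630121984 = 16063993770143254307.91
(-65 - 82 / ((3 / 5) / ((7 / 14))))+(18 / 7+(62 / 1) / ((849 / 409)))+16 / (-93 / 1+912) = -23380340 / 231777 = -100.87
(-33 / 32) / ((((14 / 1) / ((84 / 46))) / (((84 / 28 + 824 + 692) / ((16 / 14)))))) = -1052667 / 5888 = -178.78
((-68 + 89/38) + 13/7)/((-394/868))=526101/3743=140.56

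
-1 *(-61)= 61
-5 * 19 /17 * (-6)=570 /17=33.53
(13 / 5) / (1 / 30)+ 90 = 168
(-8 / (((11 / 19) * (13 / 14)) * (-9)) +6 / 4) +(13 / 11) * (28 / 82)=375385 / 105534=3.56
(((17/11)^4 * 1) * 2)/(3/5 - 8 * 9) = -0.16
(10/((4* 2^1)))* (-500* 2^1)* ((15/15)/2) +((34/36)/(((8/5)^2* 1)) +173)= -520279/1152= -451.63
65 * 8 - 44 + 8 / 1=484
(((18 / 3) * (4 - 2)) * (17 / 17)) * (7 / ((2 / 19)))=798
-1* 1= -1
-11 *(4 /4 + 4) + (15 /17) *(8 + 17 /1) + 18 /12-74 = -3585 /34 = -105.44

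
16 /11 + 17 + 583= 601.45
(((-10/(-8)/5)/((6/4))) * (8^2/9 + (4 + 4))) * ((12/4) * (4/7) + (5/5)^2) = 1292/189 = 6.84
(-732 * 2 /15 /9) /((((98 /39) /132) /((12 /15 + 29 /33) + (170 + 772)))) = -1975610416 /3675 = -537581.07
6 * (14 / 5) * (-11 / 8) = -23.10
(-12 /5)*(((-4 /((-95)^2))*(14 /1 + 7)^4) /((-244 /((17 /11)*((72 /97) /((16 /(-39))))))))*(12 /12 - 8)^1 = -48739661334 /2937050875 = -16.59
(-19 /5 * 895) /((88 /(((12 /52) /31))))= -10203 /35464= -0.29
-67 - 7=-74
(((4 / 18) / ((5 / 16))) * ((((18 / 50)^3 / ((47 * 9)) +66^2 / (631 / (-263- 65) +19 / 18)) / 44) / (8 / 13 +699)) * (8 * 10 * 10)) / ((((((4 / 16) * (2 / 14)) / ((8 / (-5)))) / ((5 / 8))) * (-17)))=-8888495420593152 / 58203367234375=-152.71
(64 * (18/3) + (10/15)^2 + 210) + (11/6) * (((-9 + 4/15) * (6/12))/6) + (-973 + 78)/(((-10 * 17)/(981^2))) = 93032703763/18360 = 5067140.73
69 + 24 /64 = 69.38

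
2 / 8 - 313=-1251 / 4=-312.75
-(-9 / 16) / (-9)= -1 / 16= -0.06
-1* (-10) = 10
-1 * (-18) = 18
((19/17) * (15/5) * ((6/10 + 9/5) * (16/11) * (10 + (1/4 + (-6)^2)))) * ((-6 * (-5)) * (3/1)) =9110880/187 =48721.28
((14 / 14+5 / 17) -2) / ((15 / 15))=-12 / 17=-0.71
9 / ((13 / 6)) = 54 / 13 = 4.15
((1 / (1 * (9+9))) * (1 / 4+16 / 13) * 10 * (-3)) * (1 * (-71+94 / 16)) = 200585 / 1248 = 160.73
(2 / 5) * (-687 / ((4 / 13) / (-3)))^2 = 717864849 / 40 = 17946621.22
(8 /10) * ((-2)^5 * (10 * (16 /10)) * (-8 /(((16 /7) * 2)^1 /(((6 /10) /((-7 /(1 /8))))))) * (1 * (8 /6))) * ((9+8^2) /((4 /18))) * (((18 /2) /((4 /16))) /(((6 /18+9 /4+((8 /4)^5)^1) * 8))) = -4541184 /10375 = -437.70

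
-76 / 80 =-19 / 20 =-0.95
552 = 552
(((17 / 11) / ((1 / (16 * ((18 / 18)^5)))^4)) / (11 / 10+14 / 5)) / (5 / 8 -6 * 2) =-89128960 / 39039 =-2283.07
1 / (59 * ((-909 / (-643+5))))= 638 / 53631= 0.01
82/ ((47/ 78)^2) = 498888/ 2209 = 225.84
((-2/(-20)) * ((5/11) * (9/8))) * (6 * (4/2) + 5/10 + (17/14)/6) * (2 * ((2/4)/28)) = 291/12544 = 0.02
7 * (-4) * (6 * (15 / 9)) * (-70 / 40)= 490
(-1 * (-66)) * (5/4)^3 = 4125/32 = 128.91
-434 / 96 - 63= -3241 / 48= -67.52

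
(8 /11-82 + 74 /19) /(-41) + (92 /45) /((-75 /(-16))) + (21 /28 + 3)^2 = 7582189463 /462726000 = 16.39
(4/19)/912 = 1/4332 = 0.00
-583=-583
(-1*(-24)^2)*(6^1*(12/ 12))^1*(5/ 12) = -1440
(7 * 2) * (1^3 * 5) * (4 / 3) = 280 / 3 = 93.33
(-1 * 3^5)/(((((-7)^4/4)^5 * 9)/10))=-276480/79792266297612001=-0.00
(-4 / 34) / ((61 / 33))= -66 / 1037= -0.06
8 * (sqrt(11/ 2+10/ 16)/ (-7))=-2 * sqrt(2)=-2.83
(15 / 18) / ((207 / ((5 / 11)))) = 25 / 13662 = 0.00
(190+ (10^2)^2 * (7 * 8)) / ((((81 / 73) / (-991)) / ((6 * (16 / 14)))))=-216137734240 / 63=-3430757686.35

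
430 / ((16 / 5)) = 1075 / 8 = 134.38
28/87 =0.32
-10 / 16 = -5 / 8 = -0.62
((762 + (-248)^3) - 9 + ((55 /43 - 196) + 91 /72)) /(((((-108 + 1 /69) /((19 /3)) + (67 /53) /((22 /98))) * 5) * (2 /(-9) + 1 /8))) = -12030676645611877 /4378439310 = -2747708.90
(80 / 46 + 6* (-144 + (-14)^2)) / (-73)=-7216 / 1679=-4.30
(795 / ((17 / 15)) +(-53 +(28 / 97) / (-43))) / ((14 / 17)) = 22990314 / 29197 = 787.42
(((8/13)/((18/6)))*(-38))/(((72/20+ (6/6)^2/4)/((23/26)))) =-69920/39039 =-1.79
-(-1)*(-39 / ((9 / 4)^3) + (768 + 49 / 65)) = 12088387 / 15795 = 765.33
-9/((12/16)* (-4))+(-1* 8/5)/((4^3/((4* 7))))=23/10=2.30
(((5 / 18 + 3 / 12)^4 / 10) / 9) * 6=130321 / 25194240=0.01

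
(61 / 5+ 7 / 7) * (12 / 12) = 13.20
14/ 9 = 1.56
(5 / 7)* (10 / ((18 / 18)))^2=500 / 7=71.43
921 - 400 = 521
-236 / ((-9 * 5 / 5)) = 236 / 9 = 26.22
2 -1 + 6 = 7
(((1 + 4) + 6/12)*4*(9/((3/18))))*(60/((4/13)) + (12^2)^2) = 24866028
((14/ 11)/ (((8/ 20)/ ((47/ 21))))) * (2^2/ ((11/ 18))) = 5640/ 121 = 46.61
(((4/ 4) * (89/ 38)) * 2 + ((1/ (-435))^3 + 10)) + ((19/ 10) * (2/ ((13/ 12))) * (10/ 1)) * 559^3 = 6127127462.68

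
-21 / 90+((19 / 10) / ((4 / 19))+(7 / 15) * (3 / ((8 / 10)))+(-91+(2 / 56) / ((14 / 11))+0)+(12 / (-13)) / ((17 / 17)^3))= -621865 / 7644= -81.35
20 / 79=0.25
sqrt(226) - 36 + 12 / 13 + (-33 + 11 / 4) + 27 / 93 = -104839 / 1612 + sqrt(226) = -50.00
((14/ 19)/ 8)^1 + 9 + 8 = 17.09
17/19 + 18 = 359/19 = 18.89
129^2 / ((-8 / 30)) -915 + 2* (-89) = -253987 / 4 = -63496.75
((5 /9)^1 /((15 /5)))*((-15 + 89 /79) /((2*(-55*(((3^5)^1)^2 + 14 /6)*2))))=137 /692760717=0.00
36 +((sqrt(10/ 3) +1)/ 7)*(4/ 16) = sqrt(30)/ 84 +1009/ 28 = 36.10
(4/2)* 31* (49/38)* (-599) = -909881/19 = -47888.47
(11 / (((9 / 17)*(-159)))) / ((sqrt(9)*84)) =-187 / 360612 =-0.00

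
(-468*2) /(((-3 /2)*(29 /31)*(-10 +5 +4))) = -19344 /29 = -667.03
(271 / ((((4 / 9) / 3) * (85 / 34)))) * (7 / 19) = 51219 / 190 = 269.57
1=1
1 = 1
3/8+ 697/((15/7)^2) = 273899/1800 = 152.17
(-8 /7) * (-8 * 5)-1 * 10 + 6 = 292 /7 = 41.71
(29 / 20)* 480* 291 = 202536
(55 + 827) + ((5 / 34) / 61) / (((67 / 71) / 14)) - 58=824.04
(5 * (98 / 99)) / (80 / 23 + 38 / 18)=0.89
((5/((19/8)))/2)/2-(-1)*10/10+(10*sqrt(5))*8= 29/19+80*sqrt(5)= 180.41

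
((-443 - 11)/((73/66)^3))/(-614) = 65261592/119428219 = 0.55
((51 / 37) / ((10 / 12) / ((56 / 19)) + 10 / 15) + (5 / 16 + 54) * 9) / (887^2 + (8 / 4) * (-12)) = 92585439 / 148575219760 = 0.00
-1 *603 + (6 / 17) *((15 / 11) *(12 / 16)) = -225387 / 374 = -602.64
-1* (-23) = 23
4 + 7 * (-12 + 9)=-17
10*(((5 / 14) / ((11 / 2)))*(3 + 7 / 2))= 325 / 77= 4.22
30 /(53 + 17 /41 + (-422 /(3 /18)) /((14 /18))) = -1435 /153163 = -0.01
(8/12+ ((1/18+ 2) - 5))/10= -41/180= -0.23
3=3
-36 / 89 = -0.40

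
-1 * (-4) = 4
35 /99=0.35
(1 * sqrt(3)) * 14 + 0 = 14 * sqrt(3) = 24.25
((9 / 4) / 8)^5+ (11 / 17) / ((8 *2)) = 24072505 / 570425344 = 0.04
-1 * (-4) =4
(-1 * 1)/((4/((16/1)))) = -4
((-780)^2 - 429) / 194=607971 / 194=3133.87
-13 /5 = -2.60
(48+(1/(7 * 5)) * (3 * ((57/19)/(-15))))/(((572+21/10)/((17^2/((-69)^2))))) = 539274/106294615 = 0.01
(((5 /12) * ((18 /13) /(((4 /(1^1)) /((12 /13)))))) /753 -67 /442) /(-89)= 109183 /64179947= 0.00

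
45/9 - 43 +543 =505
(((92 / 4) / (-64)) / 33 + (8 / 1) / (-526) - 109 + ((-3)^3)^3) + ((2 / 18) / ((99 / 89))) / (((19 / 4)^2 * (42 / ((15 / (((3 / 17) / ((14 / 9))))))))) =-2893172588682401 / 146178800064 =-19792.01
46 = 46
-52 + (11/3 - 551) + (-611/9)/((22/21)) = -664.14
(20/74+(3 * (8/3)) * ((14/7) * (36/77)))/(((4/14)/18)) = 198738/407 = 488.30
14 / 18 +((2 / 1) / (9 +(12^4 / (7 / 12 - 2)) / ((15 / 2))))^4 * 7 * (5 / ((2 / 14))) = 0.78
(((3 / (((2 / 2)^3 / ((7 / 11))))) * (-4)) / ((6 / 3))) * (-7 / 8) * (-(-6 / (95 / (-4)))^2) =-21168 / 99275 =-0.21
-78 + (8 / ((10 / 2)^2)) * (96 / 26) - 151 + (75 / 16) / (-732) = -289064189 / 1268800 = -227.82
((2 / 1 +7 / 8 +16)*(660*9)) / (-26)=-224235 / 52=-4312.21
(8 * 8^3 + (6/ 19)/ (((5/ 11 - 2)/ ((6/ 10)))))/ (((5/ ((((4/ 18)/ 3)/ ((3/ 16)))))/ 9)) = 211674944/ 72675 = 2912.62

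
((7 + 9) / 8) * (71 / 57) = 2.49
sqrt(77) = 8.77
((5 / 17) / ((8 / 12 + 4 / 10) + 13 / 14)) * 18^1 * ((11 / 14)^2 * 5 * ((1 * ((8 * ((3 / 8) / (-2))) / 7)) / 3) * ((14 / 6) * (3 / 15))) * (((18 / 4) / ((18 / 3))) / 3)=-27225 / 398888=-0.07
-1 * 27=-27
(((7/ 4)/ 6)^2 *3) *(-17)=-833/ 192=-4.34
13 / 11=1.18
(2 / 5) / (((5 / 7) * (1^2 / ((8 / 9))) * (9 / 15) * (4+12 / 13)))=91 / 540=0.17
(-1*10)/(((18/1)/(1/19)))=-0.03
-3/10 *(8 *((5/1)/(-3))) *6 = 24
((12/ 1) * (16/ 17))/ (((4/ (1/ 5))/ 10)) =96/ 17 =5.65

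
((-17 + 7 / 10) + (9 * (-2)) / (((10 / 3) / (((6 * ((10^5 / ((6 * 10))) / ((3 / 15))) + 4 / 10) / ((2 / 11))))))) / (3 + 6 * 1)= -74251409 / 450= -165003.13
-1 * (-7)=7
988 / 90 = 494 / 45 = 10.98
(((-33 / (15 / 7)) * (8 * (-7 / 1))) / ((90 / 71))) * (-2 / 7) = -43736 / 225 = -194.38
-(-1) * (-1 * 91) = -91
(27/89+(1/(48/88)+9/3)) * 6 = 2743/89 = 30.82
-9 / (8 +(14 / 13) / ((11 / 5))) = -1287 / 1214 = -1.06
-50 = -50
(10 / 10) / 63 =1 / 63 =0.02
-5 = -5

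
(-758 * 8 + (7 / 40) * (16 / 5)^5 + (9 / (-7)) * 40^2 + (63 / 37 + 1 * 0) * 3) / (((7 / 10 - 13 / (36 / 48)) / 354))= 69257150307036 / 403878125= 171480.32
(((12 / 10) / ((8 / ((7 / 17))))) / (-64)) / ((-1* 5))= 21 / 108800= 0.00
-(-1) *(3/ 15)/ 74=1/ 370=0.00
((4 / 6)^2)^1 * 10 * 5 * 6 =400 / 3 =133.33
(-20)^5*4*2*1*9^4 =-167961600000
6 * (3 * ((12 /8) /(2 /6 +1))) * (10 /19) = 405 /38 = 10.66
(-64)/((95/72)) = -48.51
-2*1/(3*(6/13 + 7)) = -26/291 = -0.09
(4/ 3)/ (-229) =-4/ 687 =-0.01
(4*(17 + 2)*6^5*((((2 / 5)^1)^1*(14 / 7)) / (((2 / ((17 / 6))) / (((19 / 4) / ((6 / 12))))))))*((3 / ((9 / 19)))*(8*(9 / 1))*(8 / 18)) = 6447679488 / 5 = 1289535897.60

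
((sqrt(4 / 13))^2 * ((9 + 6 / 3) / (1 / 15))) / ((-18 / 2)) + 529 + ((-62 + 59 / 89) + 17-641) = -562226 / 3471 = -161.98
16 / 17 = 0.94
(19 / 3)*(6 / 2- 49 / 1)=-291.33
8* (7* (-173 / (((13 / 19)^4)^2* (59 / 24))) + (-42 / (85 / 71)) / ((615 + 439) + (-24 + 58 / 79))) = -6832951263146324787324 / 83278238891295955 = -82049.66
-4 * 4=-16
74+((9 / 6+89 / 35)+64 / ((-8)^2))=79.04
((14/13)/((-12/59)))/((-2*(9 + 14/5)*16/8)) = 35/312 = 0.11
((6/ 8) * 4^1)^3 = 27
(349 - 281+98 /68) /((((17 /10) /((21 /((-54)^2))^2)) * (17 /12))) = 192815 /128936772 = 0.00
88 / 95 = 0.93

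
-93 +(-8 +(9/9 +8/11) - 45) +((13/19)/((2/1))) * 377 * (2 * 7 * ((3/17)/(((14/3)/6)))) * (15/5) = 3854190/3553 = 1084.77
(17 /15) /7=17 /105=0.16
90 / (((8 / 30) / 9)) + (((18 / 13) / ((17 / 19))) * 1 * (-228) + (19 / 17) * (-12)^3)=332991 / 442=753.37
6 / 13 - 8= -98 / 13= -7.54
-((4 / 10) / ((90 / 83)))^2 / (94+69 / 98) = -675122 / 469850625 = -0.00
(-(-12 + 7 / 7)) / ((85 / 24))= 264 / 85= 3.11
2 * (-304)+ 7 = -601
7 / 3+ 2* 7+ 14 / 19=973 / 57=17.07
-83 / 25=-3.32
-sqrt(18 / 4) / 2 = -3 * sqrt(2) / 4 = -1.06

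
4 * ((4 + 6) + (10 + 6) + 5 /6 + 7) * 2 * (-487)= -395444 /3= -131814.67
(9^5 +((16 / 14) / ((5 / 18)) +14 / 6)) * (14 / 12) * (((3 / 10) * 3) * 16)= 24803288 / 25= 992131.52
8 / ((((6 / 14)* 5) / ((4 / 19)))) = 224 / 285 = 0.79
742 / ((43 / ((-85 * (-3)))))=4400.23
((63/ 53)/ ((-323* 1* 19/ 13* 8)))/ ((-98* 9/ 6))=39/ 18214616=0.00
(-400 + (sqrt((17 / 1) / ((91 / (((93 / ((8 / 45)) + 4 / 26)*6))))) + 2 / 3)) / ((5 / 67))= -80266 / 15 + 67*sqrt(19428297) / 910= -5026.54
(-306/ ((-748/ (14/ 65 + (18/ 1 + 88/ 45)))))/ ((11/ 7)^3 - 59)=-202370/ 1351779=-0.15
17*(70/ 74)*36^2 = 20841.08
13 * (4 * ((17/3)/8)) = 221/6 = 36.83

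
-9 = -9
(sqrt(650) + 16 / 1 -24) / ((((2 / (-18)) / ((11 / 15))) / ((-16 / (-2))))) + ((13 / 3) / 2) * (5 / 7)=89029 / 210 -264 * sqrt(26)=-922.19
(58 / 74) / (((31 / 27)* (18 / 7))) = 609 / 2294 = 0.27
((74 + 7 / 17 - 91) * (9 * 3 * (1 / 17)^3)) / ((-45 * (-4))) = -423 / 835210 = -0.00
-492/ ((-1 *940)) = 123/ 235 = 0.52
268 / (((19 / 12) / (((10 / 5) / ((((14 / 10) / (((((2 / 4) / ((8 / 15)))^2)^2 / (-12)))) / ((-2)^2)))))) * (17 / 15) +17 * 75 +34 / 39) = 13228312500 / 62735446919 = 0.21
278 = 278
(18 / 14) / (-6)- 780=-10923 / 14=-780.21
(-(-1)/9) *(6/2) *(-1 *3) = -1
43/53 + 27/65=4226/3445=1.23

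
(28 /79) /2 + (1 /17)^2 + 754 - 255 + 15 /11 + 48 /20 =631549687 /1255705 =502.94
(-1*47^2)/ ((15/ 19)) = -41971/ 15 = -2798.07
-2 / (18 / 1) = -0.11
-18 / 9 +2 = 0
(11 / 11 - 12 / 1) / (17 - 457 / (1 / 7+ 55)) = -4246 / 3363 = -1.26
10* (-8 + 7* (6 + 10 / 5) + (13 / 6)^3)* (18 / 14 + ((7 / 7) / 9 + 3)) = 2486075 / 972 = 2557.69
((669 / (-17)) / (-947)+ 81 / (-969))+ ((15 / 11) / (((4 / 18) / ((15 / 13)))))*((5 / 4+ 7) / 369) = 151643163 / 1304276584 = 0.12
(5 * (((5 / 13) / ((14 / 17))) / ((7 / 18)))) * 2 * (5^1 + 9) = 15300 / 91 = 168.13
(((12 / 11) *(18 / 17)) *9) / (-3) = -648 / 187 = -3.47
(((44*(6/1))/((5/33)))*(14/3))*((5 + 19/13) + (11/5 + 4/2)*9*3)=316750896/325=974618.14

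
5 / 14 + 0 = 5 / 14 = 0.36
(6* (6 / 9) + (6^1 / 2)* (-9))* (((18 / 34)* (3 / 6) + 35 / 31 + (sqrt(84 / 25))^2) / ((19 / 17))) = -2881003 / 29450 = -97.83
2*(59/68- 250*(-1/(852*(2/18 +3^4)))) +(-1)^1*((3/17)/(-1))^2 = 2563465/1497887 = 1.71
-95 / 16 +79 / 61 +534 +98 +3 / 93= 627.39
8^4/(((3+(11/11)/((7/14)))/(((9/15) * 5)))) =2457.60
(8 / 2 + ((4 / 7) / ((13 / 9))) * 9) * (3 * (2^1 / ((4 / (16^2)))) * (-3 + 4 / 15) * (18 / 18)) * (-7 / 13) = 3610624 / 845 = 4272.93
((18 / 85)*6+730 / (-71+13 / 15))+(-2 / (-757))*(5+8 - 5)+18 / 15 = -53591059 / 6769094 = -7.92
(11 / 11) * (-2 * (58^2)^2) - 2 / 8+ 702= -90529161 / 4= -22632290.25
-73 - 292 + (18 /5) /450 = -364.99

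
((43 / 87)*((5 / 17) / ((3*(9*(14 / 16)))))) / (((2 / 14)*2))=860 / 39933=0.02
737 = 737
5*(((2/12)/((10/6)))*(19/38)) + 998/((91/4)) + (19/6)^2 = 88691/1638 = 54.15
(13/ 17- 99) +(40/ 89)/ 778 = -57816730/ 588557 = -98.23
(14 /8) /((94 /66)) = 231 /188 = 1.23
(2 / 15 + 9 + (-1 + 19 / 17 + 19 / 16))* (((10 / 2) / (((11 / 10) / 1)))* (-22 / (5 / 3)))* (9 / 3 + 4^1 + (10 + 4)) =-894369 / 68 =-13152.49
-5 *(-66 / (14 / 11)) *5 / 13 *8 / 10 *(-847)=-878460 / 13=-67573.85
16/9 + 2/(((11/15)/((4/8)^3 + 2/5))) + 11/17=25963/6732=3.86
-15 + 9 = -6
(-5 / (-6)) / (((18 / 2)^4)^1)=5 / 39366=0.00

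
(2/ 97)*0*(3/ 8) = 0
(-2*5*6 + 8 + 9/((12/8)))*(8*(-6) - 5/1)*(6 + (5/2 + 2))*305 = 7807695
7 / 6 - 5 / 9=11 / 18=0.61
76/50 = 38/25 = 1.52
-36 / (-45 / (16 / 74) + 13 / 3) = 864 / 4891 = 0.18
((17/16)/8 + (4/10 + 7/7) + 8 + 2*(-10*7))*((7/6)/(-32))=194831/40960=4.76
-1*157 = -157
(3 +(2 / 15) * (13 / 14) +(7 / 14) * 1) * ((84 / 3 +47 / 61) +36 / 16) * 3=5760009 / 17080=337.24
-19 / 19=-1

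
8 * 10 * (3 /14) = 120 /7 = 17.14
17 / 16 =1.06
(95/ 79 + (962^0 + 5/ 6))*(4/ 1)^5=736768/ 237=3108.73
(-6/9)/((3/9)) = -2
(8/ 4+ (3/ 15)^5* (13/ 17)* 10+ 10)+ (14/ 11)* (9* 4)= 6757786/ 116875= 57.82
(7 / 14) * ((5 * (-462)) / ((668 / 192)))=-55440 / 167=-331.98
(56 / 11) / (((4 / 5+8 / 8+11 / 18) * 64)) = 45 / 1364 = 0.03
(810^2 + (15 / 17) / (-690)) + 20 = 513085839 / 782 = 656120.00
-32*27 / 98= -432 / 49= -8.82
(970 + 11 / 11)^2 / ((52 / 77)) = 1396129.94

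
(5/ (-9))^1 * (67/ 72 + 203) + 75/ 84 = -509855/ 4536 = -112.40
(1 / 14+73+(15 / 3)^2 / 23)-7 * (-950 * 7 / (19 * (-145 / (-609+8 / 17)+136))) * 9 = 7140349261 / 30254798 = 236.01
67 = 67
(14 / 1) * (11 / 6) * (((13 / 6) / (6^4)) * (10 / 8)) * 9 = 5005 / 10368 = 0.48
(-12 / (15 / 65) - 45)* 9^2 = -7857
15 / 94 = 0.16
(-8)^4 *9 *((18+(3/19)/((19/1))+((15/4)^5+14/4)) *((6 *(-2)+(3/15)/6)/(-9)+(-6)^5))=-1184284597595806/5415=-218704450156.20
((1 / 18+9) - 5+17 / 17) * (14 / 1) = 637 / 9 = 70.78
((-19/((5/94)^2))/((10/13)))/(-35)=1091246/4375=249.43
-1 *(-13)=13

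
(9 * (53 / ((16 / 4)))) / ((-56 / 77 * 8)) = -5247 / 256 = -20.50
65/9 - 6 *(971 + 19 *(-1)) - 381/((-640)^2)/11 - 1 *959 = -6663.78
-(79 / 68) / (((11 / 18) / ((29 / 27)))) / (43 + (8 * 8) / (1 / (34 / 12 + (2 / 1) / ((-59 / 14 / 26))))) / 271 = 135169 / 10142393426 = 0.00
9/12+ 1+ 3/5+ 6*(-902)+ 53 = -5356.65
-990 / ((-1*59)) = 990 / 59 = 16.78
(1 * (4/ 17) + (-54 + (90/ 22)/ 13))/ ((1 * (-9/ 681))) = 4044.38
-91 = -91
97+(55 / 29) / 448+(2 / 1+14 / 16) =1297631 / 12992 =99.88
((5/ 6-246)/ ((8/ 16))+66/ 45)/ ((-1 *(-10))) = -7333/ 150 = -48.89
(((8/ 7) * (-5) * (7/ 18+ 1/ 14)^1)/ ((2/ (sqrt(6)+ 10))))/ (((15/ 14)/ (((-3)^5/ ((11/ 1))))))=2088 * sqrt(6)/ 77+ 20880/ 77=337.59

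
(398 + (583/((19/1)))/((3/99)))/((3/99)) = 884433/19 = 46549.11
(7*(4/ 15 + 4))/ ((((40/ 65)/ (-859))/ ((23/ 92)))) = -156338/ 15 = -10422.53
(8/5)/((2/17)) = 68/5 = 13.60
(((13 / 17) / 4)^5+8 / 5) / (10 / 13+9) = 151233225117 / 923247815680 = 0.16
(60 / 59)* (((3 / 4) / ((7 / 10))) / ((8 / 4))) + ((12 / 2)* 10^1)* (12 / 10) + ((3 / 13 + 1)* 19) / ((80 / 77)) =2551684 / 26845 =95.05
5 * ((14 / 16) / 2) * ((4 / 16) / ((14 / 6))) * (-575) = -134.77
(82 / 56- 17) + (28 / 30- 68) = -34693 / 420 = -82.60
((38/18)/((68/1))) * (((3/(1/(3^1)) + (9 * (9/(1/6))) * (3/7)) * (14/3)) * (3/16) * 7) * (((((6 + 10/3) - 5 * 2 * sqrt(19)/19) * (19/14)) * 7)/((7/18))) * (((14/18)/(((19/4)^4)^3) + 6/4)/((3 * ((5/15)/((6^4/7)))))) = 272682612415632213873/104228126382617 - 4090239186234483208095 * sqrt(19)/27724681617776122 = 1973138.46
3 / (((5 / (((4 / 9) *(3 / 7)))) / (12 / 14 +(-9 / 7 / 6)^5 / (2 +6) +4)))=20898061 / 37647680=0.56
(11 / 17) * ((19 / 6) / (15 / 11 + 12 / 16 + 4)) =4598 / 13719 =0.34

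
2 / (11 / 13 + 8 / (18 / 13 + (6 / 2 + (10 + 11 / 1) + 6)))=663 / 365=1.82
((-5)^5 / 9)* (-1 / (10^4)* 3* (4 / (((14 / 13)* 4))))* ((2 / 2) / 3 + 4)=845 / 2016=0.42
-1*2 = -2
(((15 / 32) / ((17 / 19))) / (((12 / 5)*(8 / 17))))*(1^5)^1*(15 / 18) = 2375 / 6144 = 0.39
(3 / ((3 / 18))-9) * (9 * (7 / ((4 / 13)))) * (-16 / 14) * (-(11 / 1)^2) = 254826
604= 604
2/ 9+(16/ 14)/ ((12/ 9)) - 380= -23872/ 63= -378.92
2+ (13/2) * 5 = 69/2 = 34.50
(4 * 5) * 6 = 120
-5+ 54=49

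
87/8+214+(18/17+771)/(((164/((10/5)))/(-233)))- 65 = -11341037/5576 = -2033.90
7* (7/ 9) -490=-4361/ 9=-484.56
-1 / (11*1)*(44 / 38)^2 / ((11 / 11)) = -44 / 361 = -0.12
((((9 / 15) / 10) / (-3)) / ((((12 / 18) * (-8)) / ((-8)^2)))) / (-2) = -3 / 25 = -0.12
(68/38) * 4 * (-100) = -715.79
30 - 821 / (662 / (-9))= 27249 / 662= 41.16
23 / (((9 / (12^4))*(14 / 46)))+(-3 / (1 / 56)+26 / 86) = 52358611 / 301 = 173948.87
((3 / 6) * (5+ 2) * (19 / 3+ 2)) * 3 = 175 / 2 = 87.50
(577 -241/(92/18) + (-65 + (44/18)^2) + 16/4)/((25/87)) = 51306539/31050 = 1652.38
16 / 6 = 8 / 3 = 2.67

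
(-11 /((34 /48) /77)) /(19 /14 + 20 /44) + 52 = -961292 /1581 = -608.03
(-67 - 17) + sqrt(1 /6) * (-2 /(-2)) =-84 + sqrt(6) /6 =-83.59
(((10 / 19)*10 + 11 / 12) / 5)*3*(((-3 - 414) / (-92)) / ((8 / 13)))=7638189 / 279680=27.31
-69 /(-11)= 69 /11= 6.27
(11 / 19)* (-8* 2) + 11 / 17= -2783 / 323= -8.62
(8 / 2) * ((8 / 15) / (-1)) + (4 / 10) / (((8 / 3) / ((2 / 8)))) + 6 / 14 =-2801 / 1680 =-1.67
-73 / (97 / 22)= -1606 / 97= -16.56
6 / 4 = 3 / 2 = 1.50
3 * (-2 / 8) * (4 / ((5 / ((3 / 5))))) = -9 / 25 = -0.36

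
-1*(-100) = 100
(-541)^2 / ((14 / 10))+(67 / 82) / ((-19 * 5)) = 11399924481 / 54530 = 209057.85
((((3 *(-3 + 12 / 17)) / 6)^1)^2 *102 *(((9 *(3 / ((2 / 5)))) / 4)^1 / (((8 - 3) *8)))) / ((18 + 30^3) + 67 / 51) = 369603 / 176382080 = 0.00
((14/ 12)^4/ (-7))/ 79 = -343/ 102384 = -0.00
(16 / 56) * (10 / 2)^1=10 / 7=1.43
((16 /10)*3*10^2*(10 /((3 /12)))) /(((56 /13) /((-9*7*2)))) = -561600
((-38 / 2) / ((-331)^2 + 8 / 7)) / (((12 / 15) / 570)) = -665 / 5382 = -0.12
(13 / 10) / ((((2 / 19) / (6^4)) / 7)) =560196 / 5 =112039.20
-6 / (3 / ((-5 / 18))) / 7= 0.08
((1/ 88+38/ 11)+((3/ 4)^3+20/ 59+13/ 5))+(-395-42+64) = -76046857/ 207680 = -366.17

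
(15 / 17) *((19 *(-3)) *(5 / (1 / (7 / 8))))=-29925 / 136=-220.04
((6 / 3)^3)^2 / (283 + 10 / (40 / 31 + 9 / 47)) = 138176 / 625567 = 0.22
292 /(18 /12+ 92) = 584 /187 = 3.12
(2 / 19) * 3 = 6 / 19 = 0.32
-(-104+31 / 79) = 103.61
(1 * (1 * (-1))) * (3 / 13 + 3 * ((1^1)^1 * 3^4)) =-3162 / 13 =-243.23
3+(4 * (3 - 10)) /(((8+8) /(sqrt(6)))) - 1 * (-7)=10 - 7 * sqrt(6) /4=5.71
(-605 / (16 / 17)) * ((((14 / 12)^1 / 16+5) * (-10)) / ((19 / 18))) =75131925 / 2432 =30893.06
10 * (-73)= -730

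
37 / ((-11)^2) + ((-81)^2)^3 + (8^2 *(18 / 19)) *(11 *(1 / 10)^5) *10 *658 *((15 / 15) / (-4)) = 282429536470.33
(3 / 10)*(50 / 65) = 3 / 13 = 0.23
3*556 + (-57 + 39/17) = 27426/17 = 1613.29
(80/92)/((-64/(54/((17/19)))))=-2565/3128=-0.82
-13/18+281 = 5045/18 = 280.28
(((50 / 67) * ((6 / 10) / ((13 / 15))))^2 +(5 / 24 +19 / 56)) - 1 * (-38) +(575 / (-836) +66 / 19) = 554063690291 / 13318701396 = 41.60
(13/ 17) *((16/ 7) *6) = 1248/ 119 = 10.49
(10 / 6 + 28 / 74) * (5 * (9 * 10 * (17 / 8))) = 1955.57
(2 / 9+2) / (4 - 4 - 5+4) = -20 / 9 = -2.22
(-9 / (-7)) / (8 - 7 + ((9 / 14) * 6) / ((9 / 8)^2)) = 27 / 85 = 0.32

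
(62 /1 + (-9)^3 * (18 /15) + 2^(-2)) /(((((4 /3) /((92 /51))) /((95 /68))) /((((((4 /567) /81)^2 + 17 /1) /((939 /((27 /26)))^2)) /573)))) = -84883904810864461 /1523132553770987350464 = -0.00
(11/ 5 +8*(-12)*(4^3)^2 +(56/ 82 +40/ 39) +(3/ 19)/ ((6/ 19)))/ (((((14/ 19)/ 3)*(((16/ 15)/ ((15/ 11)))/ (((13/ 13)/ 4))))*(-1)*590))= 153593503191/ 177109504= 867.22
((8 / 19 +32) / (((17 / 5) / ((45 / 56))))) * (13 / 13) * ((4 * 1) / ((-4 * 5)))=-495 / 323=-1.53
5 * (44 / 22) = 10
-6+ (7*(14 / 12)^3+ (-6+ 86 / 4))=4453 / 216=20.62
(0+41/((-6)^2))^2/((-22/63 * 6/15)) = -58835/6336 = -9.29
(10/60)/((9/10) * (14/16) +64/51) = 680/8333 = 0.08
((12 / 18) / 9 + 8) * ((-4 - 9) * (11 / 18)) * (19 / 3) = -296153 / 729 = -406.25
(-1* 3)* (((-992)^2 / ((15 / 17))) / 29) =-16729088 / 145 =-115373.02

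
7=7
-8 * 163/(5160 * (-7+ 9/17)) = 2771/70950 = 0.04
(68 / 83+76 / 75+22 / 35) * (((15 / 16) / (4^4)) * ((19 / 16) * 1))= 1018837 / 95191040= 0.01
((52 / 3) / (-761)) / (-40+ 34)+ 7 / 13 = 48281 / 89037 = 0.54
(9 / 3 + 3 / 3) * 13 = 52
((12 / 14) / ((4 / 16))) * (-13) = -44.57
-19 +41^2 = 1662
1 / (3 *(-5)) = -1 / 15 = -0.07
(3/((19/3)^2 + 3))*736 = 4968/97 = 51.22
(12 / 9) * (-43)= -172 / 3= -57.33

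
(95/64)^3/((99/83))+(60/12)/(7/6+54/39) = 4.70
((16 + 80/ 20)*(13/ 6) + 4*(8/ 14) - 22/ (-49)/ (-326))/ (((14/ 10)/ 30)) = 54652250/ 55909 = 977.52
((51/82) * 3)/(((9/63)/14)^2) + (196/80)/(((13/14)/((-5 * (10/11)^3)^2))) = 16955651948858/944242013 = 17956.89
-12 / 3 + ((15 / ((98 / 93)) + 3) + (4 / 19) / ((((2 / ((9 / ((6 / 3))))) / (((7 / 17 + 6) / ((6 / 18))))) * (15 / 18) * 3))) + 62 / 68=1407894 / 79135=17.79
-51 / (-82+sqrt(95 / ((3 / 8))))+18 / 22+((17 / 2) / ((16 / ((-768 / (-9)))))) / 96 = 51* sqrt(570) / 9706+3721937 / 1921788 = 2.06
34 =34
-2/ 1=-2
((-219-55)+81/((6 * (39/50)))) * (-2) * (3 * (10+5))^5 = 1231540706250/13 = 94733900480.77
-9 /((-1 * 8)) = 9 /8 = 1.12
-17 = -17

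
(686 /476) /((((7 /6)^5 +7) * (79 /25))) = 680400 /13667711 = 0.05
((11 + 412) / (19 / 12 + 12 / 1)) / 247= 5076 / 40261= 0.13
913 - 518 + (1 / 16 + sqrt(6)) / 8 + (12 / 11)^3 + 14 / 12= 397.78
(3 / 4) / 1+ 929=3719 / 4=929.75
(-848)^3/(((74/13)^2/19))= -489517104128/1369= -357572756.85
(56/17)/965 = 56/16405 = 0.00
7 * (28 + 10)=266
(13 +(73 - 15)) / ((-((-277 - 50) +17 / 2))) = 142 / 637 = 0.22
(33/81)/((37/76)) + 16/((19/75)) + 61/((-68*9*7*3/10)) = 96293459/1505826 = 63.95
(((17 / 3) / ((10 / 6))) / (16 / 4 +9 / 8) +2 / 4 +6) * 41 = 2937 / 10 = 293.70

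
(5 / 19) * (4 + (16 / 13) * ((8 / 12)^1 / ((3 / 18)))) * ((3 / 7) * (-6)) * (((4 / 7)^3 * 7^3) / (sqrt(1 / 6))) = -668160 * sqrt(6) / 1729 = -946.59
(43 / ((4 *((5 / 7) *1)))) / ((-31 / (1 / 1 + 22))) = -6923 / 620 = -11.17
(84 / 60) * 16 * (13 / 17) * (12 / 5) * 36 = 628992 / 425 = 1479.98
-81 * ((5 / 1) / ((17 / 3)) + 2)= -3969 / 17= -233.47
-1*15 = -15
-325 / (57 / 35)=-11375 / 57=-199.56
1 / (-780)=-1 / 780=-0.00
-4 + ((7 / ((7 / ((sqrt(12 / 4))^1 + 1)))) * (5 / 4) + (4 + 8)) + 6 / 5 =5 * sqrt(3) / 4 + 209 / 20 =12.62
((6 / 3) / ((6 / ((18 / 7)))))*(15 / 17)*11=990 / 119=8.32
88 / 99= 8 / 9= 0.89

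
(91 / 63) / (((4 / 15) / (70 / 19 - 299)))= -1599.63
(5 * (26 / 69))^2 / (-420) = -845 / 99981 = -0.01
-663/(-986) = 39/58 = 0.67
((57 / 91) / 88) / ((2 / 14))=0.05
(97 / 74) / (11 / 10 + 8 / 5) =485 / 999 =0.49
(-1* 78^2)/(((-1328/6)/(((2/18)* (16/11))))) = 4056/913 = 4.44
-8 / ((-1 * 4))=2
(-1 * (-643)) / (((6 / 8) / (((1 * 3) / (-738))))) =-1286 / 369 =-3.49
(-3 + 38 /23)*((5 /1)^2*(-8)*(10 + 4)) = 86800 /23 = 3773.91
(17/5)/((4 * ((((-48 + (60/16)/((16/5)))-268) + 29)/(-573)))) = 155856/91465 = 1.70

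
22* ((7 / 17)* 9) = 1386 / 17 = 81.53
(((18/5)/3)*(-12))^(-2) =25/5184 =0.00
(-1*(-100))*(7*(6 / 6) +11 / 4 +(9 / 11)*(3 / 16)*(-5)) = 39525 / 44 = 898.30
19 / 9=2.11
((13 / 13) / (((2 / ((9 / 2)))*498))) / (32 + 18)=3 / 33200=0.00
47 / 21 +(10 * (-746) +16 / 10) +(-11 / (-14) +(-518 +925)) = -1480159 / 210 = -7048.38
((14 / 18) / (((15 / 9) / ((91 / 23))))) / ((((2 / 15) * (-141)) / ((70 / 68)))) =-22295 / 220524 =-0.10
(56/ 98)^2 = 16/ 49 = 0.33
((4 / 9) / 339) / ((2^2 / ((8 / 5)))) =8 / 15255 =0.00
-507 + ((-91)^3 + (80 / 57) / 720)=-386842013 / 513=-754078.00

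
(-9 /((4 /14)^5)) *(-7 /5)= 1058841 /160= 6617.76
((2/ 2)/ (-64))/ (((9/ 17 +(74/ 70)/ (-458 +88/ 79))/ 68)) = -182545405/ 90559352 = -2.02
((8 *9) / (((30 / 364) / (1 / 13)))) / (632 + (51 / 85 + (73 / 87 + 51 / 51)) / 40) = 167040 / 1571123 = 0.11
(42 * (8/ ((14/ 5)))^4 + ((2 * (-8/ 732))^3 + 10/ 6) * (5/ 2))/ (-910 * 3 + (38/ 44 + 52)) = -129626334078065/ 123805678101777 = -1.05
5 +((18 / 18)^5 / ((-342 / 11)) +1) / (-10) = 16769 / 3420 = 4.90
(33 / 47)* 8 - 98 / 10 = -983 / 235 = -4.18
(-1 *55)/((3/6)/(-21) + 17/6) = -1155/59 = -19.58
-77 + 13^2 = 92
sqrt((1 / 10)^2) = 1 / 10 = 0.10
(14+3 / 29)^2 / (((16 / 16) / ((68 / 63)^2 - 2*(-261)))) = 347349294202 / 3337929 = 104061.32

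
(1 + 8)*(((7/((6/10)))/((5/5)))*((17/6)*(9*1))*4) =10710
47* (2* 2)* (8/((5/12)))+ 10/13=3610.37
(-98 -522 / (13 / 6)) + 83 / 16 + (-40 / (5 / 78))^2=80920791 / 208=389042.26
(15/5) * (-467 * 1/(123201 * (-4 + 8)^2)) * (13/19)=-467/960336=-0.00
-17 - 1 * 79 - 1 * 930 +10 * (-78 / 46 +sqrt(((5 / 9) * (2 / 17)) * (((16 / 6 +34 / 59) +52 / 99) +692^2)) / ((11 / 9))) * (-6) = -120 * sqrt(77150090432305) / 121363 - 21258 / 23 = -9609.13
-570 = -570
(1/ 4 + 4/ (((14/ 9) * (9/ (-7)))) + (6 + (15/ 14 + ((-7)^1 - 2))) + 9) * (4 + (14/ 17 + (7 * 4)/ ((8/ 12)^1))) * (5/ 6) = 148255/ 714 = 207.64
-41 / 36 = -1.14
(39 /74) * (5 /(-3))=-65 /74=-0.88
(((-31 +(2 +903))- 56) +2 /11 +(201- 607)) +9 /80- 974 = -494301 /880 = -561.71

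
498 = 498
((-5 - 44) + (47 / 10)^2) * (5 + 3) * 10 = -2152.80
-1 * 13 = -13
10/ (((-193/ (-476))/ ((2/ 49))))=1360/ 1351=1.01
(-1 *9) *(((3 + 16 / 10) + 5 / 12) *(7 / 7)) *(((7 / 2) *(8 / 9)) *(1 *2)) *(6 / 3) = -8428 / 15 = -561.87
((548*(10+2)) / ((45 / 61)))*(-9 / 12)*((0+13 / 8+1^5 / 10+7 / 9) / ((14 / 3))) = -7529657 / 2100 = -3585.55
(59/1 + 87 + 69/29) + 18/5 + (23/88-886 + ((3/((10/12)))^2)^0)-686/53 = -504303837/676280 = -745.70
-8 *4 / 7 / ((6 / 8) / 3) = -128 / 7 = -18.29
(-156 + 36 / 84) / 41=-1089 / 287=-3.79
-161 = -161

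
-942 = -942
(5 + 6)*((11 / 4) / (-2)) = -15.12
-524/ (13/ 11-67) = 1441/ 181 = 7.96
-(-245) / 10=49 / 2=24.50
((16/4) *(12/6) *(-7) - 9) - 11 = -76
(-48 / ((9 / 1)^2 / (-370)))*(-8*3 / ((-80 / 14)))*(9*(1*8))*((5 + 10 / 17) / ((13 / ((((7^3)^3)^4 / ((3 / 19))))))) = 317355753417000627146069641160079230720 / 663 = 478666294746607280763302600000000000.00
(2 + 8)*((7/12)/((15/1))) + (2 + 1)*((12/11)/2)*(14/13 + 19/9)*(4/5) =58717/12870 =4.56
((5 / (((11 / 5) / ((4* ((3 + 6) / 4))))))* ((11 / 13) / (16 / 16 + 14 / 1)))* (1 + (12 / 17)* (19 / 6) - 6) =-705 / 221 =-3.19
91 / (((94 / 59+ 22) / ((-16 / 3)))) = -5369 / 261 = -20.57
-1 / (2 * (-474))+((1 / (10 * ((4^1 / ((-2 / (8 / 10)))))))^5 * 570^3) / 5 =-35.32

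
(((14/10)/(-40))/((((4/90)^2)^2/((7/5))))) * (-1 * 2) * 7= 11252115/64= 175814.30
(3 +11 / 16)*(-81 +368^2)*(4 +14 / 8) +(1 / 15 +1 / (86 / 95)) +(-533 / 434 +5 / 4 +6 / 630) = 25706045797991 / 8957760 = 2869695.75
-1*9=-9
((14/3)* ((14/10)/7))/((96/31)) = 217/720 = 0.30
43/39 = 1.10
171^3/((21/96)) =160006752/7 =22858107.43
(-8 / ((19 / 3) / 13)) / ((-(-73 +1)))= -13 / 57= -0.23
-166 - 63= -229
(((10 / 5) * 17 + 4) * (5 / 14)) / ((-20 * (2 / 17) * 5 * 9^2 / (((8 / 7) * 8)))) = -2584 / 19845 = -0.13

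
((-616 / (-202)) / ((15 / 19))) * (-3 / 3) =-3.86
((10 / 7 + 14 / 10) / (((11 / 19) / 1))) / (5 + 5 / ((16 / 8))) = 114 / 175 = 0.65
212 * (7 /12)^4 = 127253 /5184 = 24.55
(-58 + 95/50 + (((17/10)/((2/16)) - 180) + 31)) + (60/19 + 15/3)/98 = -178209/931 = -191.42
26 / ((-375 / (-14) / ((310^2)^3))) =2584410719072000 / 3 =861470239690666.67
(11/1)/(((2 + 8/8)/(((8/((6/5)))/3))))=220/27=8.15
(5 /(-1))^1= -5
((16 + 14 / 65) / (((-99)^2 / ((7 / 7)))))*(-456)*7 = -1121456 / 212355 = -5.28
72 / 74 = 36 / 37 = 0.97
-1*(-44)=44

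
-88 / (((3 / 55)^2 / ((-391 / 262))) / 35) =1821473500 / 1179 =1544930.87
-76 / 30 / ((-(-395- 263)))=-19 / 4935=-0.00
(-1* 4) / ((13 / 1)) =-4 / 13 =-0.31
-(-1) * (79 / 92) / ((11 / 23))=79 / 44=1.80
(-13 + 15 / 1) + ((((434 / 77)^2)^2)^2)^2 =47672401706915432909990475138 / 45949729863572161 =1037490358451.68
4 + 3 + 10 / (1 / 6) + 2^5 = 99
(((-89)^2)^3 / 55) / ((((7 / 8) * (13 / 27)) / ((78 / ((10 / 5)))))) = 836477601409.68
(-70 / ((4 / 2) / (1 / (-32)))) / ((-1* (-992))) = 35 / 31744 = 0.00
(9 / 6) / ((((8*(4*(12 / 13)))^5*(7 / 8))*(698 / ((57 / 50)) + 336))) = 7054567 / 87753294323122176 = 0.00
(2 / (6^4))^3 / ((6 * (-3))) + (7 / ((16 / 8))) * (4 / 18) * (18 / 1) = 68568643583 / 4897760256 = 14.00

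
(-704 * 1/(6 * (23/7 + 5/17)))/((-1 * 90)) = 10472/28755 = 0.36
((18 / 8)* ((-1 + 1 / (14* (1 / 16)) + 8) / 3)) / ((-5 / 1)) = -171 / 140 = -1.22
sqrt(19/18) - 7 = -7 + sqrt(38)/6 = -5.97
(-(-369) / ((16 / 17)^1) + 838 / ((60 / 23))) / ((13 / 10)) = 171191 / 312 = 548.69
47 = 47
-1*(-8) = 8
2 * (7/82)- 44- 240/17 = -40389/697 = -57.95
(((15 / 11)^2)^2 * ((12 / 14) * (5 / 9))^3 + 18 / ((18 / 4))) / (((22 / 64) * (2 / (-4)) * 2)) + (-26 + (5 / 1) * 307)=82655105473 / 55240493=1496.28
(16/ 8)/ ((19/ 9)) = 18/ 19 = 0.95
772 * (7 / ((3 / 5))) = 27020 / 3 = 9006.67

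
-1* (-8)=8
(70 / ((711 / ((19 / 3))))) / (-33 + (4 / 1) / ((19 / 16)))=-25270 / 1200879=-0.02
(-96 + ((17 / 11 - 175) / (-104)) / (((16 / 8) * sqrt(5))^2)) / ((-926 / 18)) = 4937787 / 2648360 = 1.86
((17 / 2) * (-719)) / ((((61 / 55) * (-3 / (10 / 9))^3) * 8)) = 84033125 / 2401326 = 34.99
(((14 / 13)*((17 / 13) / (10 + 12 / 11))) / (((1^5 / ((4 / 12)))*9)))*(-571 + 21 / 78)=-19424251 / 7236918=-2.68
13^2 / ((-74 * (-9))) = 169 / 666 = 0.25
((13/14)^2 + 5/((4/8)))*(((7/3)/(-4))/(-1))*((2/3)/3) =1.41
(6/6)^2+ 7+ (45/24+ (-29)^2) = 6807/8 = 850.88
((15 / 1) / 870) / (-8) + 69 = 32015 / 464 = 69.00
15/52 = 0.29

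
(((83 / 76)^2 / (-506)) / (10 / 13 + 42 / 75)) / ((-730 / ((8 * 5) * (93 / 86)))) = 69406675 / 660543637248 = 0.00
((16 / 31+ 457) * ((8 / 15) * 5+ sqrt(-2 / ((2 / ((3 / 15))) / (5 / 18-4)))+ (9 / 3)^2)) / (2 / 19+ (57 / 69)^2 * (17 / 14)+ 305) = 997873331 * sqrt(670) / 20017871025+ 13970226634 / 800714841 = 18.74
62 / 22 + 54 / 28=731 / 154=4.75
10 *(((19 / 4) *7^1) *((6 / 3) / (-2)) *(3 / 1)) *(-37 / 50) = 14763 / 20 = 738.15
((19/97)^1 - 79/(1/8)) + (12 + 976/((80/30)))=-24619/97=-253.80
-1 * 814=-814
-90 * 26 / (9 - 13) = 585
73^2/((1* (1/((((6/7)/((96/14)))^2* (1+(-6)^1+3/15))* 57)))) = -911259/40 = -22781.48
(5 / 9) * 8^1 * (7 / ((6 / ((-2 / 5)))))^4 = 19208 / 91125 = 0.21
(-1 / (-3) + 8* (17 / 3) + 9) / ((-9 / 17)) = -2788 / 27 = -103.26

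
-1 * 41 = -41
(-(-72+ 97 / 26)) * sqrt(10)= 1775 * sqrt(10) / 26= 215.89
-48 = -48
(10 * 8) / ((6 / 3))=40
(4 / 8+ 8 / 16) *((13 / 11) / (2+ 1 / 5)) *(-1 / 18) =-65 / 2178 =-0.03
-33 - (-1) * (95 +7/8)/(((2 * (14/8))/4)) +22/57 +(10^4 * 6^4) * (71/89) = 367146572834/35511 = 10338953.36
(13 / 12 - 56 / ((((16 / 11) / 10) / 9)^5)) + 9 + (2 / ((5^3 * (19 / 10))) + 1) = -296441429552525273 / 5836800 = -50788347990.77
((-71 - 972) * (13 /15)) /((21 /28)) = -54236 /45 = -1205.24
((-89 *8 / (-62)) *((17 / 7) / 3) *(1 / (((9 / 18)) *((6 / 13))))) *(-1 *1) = -78676 / 1953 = -40.28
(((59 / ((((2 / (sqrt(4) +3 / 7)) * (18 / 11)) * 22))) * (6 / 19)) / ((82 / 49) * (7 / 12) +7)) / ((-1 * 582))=-1003 / 7408860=-0.00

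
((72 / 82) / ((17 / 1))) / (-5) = -0.01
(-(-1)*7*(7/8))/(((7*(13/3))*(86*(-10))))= -21/89440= -0.00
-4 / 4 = -1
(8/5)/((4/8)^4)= 128/5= 25.60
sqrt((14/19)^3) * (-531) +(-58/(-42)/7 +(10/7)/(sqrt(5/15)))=-7434 * sqrt(266)/361 +29/147 +10 * sqrt(3)/7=-333.19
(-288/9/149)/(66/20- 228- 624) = 320/1264563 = 0.00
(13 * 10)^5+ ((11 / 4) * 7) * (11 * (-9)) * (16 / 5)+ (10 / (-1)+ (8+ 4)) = 37129293903.60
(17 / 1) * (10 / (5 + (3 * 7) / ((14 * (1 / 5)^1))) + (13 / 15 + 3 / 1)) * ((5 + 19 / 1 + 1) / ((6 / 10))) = 29750 / 9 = 3305.56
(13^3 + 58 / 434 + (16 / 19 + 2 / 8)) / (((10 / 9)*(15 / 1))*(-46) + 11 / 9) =-326278251 / 113613388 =-2.87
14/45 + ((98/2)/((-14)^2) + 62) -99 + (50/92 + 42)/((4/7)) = 314741/8280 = 38.01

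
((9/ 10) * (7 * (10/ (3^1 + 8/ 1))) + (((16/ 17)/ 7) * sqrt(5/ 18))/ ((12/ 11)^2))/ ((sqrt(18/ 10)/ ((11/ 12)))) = sqrt(5) * (1331 * sqrt(10) + 404838)/ 231336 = 3.95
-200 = -200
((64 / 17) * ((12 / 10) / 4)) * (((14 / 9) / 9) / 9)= 0.02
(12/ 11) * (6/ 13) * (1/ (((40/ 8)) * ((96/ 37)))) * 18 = 999/ 1430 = 0.70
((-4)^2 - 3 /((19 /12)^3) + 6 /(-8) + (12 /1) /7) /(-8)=-3112873 /1536416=-2.03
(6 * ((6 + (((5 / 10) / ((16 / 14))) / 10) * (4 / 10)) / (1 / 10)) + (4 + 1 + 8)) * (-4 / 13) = -7481 / 65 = -115.09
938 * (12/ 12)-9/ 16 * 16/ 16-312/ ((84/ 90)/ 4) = -44767/ 112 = -399.71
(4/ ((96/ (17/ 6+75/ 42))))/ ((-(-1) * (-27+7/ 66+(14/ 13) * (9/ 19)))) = -263549/ 36129156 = -0.01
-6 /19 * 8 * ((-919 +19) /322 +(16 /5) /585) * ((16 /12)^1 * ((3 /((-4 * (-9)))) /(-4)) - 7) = -57801656 /1167075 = -49.53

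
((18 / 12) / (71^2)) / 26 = 3 / 262132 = 0.00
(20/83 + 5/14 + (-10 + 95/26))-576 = -4393943/7553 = -581.75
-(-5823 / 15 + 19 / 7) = 13492 / 35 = 385.49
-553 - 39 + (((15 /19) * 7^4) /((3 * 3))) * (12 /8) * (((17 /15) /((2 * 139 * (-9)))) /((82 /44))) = -3461975995 /5847174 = -592.08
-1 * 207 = -207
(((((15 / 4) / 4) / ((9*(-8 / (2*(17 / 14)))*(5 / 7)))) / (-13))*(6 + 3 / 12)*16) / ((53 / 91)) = 2975 / 5088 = 0.58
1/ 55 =0.02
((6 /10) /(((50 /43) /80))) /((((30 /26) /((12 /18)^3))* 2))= 17888 /3375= 5.30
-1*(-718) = 718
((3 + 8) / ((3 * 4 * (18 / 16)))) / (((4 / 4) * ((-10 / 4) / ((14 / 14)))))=-44 / 135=-0.33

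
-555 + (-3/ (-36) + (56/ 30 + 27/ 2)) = -10791/ 20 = -539.55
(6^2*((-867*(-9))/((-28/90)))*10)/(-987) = 9148.11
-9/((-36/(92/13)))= 23/13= 1.77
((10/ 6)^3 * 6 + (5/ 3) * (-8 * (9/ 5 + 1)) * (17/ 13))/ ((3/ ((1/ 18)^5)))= -1231/ 331619184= -0.00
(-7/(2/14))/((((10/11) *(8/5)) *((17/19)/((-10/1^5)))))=51205/136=376.51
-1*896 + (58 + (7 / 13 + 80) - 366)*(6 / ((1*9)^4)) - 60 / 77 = -1963672790 / 2189187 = -896.99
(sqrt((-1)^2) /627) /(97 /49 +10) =49 /368049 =0.00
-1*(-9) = 9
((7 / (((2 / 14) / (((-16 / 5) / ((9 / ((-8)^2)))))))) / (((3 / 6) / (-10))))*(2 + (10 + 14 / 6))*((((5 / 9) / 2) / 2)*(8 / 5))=17260544 / 243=71031.05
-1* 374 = -374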